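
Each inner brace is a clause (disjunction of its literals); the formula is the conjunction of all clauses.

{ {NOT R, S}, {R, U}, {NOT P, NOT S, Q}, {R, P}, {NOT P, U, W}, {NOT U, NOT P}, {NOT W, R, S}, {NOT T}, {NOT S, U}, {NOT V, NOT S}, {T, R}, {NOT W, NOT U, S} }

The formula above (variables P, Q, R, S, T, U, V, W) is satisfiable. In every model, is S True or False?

True

Suppose S = false.
(NOT R) alone gives R = false.
(U) alone gives U = true.
(P) alone gives P = true.
Now (NOT P) is unsatisfied and unit — conflict.
So every satisfying assignment has S = True.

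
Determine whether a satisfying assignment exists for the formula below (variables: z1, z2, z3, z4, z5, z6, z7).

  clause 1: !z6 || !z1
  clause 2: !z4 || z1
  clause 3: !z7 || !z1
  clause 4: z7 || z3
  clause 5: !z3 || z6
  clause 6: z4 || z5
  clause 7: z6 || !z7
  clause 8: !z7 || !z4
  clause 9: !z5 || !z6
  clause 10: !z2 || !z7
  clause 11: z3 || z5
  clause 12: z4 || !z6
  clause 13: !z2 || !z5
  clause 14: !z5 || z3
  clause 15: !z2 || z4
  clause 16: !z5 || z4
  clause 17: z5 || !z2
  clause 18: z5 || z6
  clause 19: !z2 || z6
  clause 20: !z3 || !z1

Suppose z6 = false.
Unit clause (!z3) forces z3 = false.
Unit clause (z7) forces z7 = true.
But (!z7) is also a unit clause — contradiction.
So z6 must be the other value — set z6 = true.
Unit clause (!z1) forces z1 = false.
Unit clause (!z4) forces z4 = false.
But (z4) is also a unit clause — contradiction.
Either choice for z6 ends in contradiction.
No assignment satisfies every clause.

No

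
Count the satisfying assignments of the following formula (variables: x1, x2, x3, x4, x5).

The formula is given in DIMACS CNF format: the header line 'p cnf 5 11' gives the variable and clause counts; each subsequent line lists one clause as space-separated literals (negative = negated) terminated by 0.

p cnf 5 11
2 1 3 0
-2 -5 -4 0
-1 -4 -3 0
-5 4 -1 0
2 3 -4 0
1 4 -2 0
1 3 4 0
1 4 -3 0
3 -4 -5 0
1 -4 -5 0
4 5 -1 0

There are 2^5 = 32 truth assignments over (x1, x2, x3, x4, x5).
Split on x4. With x4 = True, the clauses containing x4 are satisfied and ¬x4 drops from the rest; 4 of the 2^4 = 16 assignments to the other variables satisfy what remains.
With x4 = False, by the same count on the reduced clause set, 0 assignments work.
(One model: x1=F, x2=F, x3=T, x4=T, x5=F.)
Total: 4 + 0 = 4.

4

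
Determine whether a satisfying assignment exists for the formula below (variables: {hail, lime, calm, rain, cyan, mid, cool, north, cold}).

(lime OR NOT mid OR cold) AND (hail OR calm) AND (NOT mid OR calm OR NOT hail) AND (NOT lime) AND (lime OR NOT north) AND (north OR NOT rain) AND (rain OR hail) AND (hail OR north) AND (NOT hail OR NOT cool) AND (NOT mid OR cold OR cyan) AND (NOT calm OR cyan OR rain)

Satisfiable

The clause (NOT lime) is unit, so lime = false.
The clause (NOT north) is unit, so north = false.
The clause (NOT rain) is unit, so rain = false.
The clause (hail) is unit, so hail = true.
The clause (NOT cool) is unit, so cool = false.
Branch on mid: set mid = true.
The clause (cold) is unit, so cold = true.
The clause (calm) is unit, so calm = true.
The clause (cyan) is unit, so cyan = true.
All clauses are satisfied.
A satisfying assignment: hail=true; lime=false; calm=true; rain=false; cyan=true; mid=true; cool=false; north=false; cold=true.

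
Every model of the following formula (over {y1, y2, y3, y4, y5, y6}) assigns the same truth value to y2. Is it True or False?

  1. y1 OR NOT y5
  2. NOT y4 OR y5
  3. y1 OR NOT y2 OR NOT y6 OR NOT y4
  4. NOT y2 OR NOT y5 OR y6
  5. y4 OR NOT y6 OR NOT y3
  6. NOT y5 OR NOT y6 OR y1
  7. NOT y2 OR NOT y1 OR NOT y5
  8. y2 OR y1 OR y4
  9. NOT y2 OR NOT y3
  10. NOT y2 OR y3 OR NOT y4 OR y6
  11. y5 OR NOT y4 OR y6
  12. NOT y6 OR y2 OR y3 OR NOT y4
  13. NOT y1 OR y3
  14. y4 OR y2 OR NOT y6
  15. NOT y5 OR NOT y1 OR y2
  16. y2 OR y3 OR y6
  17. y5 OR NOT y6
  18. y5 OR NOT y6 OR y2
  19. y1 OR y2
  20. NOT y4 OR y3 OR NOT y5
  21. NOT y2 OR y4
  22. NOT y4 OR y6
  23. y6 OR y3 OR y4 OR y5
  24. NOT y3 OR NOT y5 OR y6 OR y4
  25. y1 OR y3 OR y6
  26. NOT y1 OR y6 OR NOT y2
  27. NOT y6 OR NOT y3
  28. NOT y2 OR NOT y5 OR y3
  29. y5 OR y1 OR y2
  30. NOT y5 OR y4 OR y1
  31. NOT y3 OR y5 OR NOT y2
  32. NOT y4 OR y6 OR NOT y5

False

Suppose y2 = true.
From the singleton clause (NOT y3), y3 = false.
From the singleton clause (NOT y1), y1 = false.
From the singleton clause (NOT y5), y5 = false.
From the singleton clause (NOT y4), y4 = false.
But (y4) is also a unit clause — contradiction.
So every satisfying assignment has y2 = False.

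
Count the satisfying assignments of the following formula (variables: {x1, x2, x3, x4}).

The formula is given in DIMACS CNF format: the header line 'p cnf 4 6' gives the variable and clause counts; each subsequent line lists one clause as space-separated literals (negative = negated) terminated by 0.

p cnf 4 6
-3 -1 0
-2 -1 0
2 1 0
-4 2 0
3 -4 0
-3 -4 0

3

There are 2^4 = 16 truth assignments over (x1, x2, x3, x4).
Split on x2. With x2 = True, the clauses containing x2 are satisfied and ¬x2 drops from the rest; 2 of the 2^3 = 8 assignments to the other variables satisfy what remains.
With x2 = False, by the same count on the reduced clause set, 1 assignment works.
Total: 2 + 1 = 3.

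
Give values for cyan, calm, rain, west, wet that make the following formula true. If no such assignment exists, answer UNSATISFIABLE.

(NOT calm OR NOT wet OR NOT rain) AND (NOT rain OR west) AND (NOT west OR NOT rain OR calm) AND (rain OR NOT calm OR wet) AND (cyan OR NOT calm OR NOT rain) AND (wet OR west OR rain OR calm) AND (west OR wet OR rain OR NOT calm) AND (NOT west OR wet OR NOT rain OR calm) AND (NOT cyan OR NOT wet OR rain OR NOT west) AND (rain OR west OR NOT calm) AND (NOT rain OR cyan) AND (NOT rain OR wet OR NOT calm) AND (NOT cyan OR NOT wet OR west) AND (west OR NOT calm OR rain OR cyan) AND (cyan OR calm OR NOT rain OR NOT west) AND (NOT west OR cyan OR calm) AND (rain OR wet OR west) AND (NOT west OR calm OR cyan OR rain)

cyan: false,  calm: true,  rain: false,  west: true,  wet: true

Branch on rain: set rain = false.
Branch on calm: set calm = true.
Unit clause (wet) forces wet = true.
Unit clause (west) forces west = true.
Unit clause (NOT cyan) forces cyan = false.
All clauses are satisfied.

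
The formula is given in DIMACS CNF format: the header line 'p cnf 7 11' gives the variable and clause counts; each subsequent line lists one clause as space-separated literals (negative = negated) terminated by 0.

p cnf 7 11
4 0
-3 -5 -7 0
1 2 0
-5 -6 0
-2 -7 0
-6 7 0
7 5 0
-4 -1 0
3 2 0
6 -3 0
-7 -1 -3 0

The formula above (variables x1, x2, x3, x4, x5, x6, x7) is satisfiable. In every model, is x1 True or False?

Suppose x1 = True.
Unit clause (x4) forces x4 = True.
But (¬x4) is also a unit clause — contradiction.
So every satisfying assignment has x1 = False.

False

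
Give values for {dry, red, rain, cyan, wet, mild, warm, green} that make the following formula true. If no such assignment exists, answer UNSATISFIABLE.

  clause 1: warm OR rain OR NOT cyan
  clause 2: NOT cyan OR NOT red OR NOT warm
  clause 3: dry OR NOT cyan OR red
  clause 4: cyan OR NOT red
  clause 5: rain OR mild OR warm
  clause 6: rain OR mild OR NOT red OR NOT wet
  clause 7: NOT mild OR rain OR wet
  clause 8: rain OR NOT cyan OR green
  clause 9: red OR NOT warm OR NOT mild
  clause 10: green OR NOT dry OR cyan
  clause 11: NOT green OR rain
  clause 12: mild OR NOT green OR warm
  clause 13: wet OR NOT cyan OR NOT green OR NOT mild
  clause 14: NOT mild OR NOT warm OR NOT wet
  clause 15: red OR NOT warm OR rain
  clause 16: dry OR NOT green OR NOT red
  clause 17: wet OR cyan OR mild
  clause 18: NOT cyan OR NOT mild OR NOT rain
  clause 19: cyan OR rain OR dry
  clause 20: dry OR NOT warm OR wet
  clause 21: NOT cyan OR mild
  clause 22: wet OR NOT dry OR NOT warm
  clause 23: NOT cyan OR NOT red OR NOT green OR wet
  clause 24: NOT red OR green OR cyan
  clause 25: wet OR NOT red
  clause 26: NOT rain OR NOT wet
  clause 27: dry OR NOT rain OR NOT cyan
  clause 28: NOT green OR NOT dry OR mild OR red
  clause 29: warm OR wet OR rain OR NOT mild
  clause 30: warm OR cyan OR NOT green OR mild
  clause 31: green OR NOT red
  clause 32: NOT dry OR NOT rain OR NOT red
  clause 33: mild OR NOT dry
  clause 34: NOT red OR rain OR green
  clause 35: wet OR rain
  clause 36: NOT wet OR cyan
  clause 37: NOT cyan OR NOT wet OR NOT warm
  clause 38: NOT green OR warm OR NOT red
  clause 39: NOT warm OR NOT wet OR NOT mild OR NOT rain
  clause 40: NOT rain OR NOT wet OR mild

Try cyan = false.
(NOT red) alone gives red = false.
(NOT wet) alone gives wet = false.
(mild) alone gives mild = true.
(rain) alone gives rain = true.
(NOT warm) alone gives warm = false.
Try green = true.
No clause remains; dry is free.

dry: true, red: false, rain: true, cyan: false, wet: false, mild: true, warm: false, green: true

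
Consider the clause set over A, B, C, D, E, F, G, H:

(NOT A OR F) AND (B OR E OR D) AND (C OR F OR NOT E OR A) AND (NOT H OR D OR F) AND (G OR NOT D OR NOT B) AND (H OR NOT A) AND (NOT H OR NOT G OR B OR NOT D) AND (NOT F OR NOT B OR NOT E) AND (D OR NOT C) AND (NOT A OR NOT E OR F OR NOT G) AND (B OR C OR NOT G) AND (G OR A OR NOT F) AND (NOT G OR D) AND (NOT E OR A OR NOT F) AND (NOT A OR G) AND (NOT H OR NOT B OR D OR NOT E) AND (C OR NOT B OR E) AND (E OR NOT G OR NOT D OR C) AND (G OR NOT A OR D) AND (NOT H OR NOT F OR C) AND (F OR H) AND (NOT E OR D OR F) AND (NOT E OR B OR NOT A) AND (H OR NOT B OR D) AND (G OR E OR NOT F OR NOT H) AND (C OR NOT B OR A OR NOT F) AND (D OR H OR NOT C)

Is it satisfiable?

Case A = false:
Case D = true:
Case G = false:
The clause (NOT B) is unit, so B = false.
The clause (NOT F) is unit, so F = false.
The clause (H) is unit, so H = true.
Case C = true:
All clauses hold; E can take either value.
A satisfying assignment: A=false,  B=false,  C=true,  D=true,  E=false,  F=false,  G=false,  H=true.

Yes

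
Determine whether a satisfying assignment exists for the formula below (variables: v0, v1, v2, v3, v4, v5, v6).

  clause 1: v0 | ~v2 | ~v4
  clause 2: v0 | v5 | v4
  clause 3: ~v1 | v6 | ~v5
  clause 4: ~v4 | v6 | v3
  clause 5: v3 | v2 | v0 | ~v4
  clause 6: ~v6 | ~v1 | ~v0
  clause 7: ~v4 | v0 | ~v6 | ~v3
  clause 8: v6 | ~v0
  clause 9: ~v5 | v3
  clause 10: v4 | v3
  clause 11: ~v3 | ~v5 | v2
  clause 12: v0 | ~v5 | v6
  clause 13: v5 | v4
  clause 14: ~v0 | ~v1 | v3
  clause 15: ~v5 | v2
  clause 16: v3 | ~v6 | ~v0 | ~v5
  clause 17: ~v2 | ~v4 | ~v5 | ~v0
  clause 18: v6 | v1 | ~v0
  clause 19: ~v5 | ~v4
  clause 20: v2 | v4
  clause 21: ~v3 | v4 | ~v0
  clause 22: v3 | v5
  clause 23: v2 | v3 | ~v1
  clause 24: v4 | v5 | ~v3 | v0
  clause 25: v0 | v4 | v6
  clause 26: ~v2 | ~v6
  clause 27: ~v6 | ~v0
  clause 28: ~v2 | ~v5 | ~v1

Branch on v6: set v6 = 0.
(~v0) alone gives v0 = 0.
(~v5) alone gives v5 = 0.
(v4) alone gives v4 = 1.
(~v2) alone gives v2 = 0.
(v3) alone gives v3 = 1.
Every clause is now satisfied; v1 is unconstrained.
A satisfying assignment: v0=0; v1=0; v2=0; v3=1; v4=1; v5=0; v6=0.

Satisfiable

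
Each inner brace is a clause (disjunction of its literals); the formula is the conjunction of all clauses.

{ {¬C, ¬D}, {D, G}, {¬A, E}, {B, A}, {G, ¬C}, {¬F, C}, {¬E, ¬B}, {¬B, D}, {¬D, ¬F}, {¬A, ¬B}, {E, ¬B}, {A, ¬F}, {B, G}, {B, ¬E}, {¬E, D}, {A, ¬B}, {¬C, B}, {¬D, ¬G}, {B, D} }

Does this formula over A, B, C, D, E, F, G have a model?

Try C = False.
The clause (¬F) is unit, so F = False.
Try D = True.
The clause (¬G) is unit, so G = False.
The clause (B) is unit, so B = True.
The clause (¬E) is unit, so E = False.
But (E) is also a unit clause — contradiction.
So D must be the other value — set D = False.
The clause (G) is unit, so G = True.
The clause (¬B) is unit, so B = False.
But (B) is also a unit clause — contradiction.
Neither D = True nor D = False works.
So C must be the other value — set C = True.
The clause (¬D) is unit, so D = False.
The clause (G) is unit, so G = True.
The clause (¬B) is unit, so B = False.
But (B) is also a unit clause — contradiction.
Neither C = True nor C = False works.
No assignment satisfies every clause.

Unsatisfiable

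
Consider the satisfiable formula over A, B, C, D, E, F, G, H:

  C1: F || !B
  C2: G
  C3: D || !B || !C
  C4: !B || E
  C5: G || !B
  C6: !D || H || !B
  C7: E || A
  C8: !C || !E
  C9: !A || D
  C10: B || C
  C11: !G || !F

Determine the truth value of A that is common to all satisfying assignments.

True

Suppose A = false.
The clause (G) is unit, so G = true.
The clause (E) is unit, so E = true.
The clause (!C) is unit, so C = false.
The clause (B) is unit, so B = true.
The clause (F) is unit, so F = true.
Now (!F) is unsatisfied and unit — conflict.
So every satisfying assignment has A = True.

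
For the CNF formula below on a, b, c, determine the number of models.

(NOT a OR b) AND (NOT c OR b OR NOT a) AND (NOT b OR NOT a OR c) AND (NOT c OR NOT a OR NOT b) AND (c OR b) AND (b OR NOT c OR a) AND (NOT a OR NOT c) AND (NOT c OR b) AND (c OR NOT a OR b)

2

There are 2^3 = 8 truth assignments over (a, b, c).
Check each against the 9 clauses (columns in the order a, b, c):
  F F F  ✗ fails (c OR b)
  F F T  ✗ fails (b OR NOT c OR a)
  F T F  ✓ satisfies all
  F T T  ✓ satisfies all
  T F F  ✗ fails (NOT a OR b)
  T F T  ✗ fails (NOT a OR b)
  T T F  ✗ fails (NOT b OR NOT a OR c)
  T T T  ✗ fails (NOT c OR NOT a OR NOT b)
2 of the 8 rows are models.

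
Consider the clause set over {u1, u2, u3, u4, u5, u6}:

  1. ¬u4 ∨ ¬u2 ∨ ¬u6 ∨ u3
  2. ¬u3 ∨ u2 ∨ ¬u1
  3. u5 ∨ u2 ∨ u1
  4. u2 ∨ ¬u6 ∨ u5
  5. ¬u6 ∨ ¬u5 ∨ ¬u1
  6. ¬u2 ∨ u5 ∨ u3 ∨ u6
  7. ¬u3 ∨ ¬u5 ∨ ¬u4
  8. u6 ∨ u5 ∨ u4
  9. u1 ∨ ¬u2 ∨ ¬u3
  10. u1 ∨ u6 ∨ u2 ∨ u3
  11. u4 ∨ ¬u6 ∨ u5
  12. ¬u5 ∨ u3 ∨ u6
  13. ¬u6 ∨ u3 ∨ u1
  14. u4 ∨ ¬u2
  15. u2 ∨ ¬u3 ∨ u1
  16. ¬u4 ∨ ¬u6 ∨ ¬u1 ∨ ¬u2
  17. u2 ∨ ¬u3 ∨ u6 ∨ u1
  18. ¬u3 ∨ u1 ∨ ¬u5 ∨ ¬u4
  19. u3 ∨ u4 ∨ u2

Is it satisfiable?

Try u4 = True.
Try u3 = False.
Try u2 = False.
Try u5 = False.
The clause (u1) is unit, so u1 = True.
The clause (¬u6) is unit, so u6 = False.
This assignment satisfies each clause.
A satisfying assignment: u1 ↦ True,  u2 ↦ False,  u3 ↦ False,  u4 ↦ True,  u5 ↦ False,  u6 ↦ False.

Yes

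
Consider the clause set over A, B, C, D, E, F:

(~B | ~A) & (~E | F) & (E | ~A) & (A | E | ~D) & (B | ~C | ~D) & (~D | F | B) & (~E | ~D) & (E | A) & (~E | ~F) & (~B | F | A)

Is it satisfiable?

No, unsatisfiable

Try B = 0.
Try E = 0.
Unit clause (~A) forces A = 0.
But (A) is also a unit clause — contradiction.
Backtrack on E: now try E = 1.
Unit clause (F) forces F = 1.
But (~F) is also a unit clause — contradiction.
Neither E = 1 nor E = 0 works.
Backtrack on B: now try B = 1.
Unit clause (~A) forces A = 0.
Unit clause (E) forces E = 1.
Unit clause (F) forces F = 1.
But (~F) is also a unit clause — contradiction.
Neither B = 1 nor B = 0 works.
No assignment satisfies every clause.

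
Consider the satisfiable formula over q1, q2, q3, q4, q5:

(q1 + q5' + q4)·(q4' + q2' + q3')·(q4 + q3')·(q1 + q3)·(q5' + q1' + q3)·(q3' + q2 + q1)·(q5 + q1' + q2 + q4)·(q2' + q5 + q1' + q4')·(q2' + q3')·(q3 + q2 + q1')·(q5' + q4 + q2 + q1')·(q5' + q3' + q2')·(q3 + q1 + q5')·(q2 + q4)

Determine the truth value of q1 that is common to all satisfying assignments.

True

Suppose q1 = 0.
From the singleton clause (q3), q3 = 1.
From the singleton clause (q4), q4 = 1.
From the singleton clause (q2'), q2 = 0.
That conflicts with the unit clause (q2).
So every satisfying assignment has q1 = True.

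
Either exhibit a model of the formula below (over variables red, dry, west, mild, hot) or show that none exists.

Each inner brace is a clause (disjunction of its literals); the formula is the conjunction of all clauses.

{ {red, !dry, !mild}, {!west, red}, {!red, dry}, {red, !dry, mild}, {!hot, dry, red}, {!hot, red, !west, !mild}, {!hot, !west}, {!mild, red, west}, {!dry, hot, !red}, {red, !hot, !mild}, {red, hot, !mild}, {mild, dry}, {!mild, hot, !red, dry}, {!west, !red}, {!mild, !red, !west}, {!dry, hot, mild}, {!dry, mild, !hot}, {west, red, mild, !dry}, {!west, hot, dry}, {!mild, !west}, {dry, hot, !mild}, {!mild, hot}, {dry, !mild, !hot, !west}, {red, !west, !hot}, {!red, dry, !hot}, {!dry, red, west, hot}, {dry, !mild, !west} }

red ↦ true, dry ↦ true, west ↦ false, mild ↦ true, hot ↦ true

Branch on west: set west = false.
Branch on red: set red = true.
(dry) alone gives dry = true.
(hot) alone gives hot = true.
(mild) alone gives mild = true.
All clauses are satisfied.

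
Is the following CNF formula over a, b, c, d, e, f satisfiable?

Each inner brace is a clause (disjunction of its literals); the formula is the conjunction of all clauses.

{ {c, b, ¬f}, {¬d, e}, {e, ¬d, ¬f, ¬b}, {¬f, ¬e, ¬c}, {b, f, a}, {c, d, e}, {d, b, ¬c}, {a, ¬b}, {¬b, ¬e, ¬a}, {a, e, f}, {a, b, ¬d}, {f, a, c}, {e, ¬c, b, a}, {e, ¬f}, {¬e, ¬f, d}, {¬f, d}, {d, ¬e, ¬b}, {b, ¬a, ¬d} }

Yes

Branch on d: set d = False.
The clause (¬f) is unit, so f = False.
Branch on b: set b = True.
The clause (a) is unit, so a = True.
The clause (¬e) is unit, so e = False.
The clause (c) is unit, so c = True.
Every clause now holds.
A satisfying assignment: a: True,  b: True,  c: True,  d: False,  e: False,  f: False.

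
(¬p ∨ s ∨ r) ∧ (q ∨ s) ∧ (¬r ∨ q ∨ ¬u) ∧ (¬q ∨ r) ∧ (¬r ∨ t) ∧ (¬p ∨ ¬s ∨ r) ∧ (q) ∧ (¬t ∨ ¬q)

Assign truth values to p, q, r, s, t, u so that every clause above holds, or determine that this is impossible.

UNSATISFIABLE

(q) alone gives q = True.
(r) alone gives r = True.
(t) alone gives t = True.
But (¬t) is also a unit clause — contradiction.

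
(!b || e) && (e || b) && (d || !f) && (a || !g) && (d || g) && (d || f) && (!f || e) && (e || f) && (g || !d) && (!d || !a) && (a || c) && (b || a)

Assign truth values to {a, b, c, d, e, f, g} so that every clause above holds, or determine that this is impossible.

UNSATISFIABLE

Try b = false.
The clause (e) is unit, so e = true.
The clause (a) is unit, so a = true.
The clause (!d) is unit, so d = false.
The clause (!f) is unit, so f = false.
Now (f) is unsatisfied and unit — conflict.
Undo b and try b = true.
The clause (e) is unit, so e = true.
Try d = true.
The clause (g) is unit, so g = true.
The clause (a) is unit, so a = true.
Now (!a) is unsatisfied and unit — conflict.
Undo d and try d = false.
The clause (!f) is unit, so f = false.
Now (f) is unsatisfied and unit — conflict.
Both values of d lead to a conflict.
Both values of b lead to a conflict.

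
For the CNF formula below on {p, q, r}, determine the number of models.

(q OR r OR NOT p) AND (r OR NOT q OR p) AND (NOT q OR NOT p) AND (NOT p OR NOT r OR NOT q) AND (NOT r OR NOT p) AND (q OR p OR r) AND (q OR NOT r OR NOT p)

2

There are 2^3 = 8 truth assignments over (p, q, r).
Check each against the 7 clauses (columns in the order p, q, r):
  F F F  ✗ fails (q OR p OR r)
  F F T  ✓ satisfies all
  F T F  ✗ fails (r OR NOT q OR p)
  F T T  ✓ satisfies all
  T F F  ✗ fails (q OR r OR NOT p)
  T F T  ✗ fails (NOT r OR NOT p)
  T T F  ✗ fails (NOT q OR NOT p)
  T T T  ✗ fails (NOT q OR NOT p)
2 of the 8 rows are models.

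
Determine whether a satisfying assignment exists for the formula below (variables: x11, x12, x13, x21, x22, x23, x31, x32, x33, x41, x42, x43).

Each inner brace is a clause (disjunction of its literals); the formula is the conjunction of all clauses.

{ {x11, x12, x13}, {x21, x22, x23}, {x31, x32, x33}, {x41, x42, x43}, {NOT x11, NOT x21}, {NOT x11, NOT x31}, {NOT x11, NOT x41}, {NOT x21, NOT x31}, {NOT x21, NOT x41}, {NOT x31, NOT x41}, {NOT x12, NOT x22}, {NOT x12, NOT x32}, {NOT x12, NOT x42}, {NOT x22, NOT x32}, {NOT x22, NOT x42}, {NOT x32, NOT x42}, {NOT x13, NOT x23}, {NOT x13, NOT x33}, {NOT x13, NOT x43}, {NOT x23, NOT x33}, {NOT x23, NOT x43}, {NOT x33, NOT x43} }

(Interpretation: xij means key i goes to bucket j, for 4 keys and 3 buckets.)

Unsatisfiable

Suppose x11 = false.
Suppose x12 = true.
Unit clause (NOT x22) forces x22 = false.
Unit clause (NOT x32) forces x32 = false.
Unit clause (NOT x42) forces x42 = false.
Suppose x21 = true.
Unit clause (NOT x31) forces x31 = false.
Unit clause (x33) forces x33 = true.
Unit clause (NOT x41) forces x41 = false.
Unit clause (x43) forces x43 = true.
That conflicts with the unit clause (NOT x43).
Undo x21 and try x21 = false.
Unit clause (x23) forces x23 = true.
Unit clause (NOT x13) forces x13 = false.
Unit clause (NOT x33) forces x33 = false.
Unit clause (x31) forces x31 = true.
Unit clause (NOT x41) forces x41 = false.
Unit clause (x43) forces x43 = true.
That conflicts with the unit clause (NOT x43).
Both values of x21 lead to a conflict.
Undo x12 and try x12 = false.
Unit clause (x13) forces x13 = true.
Unit clause (NOT x23) forces x23 = false.
Unit clause (NOT x33) forces x33 = false.
Unit clause (NOT x43) forces x43 = false.
Suppose x21 = true.
Unit clause (NOT x31) forces x31 = false.
Unit clause (x32) forces x32 = true.
Unit clause (NOT x41) forces x41 = false.
Unit clause (x42) forces x42 = true.
That conflicts with the unit clause (NOT x42).
Undo x21 and try x21 = false.
Unit clause (x22) forces x22 = true.
Unit clause (NOT x32) forces x32 = false.
Unit clause (x31) forces x31 = true.
Unit clause (NOT x41) forces x41 = false.
Unit clause (x42) forces x42 = true.
That conflicts with the unit clause (NOT x42).
Both values of x21 lead to a conflict.
Both values of x12 lead to a conflict.
Undo x11 and try x11 = true.
Unit clause (NOT x21) forces x21 = false.
Unit clause (NOT x31) forces x31 = false.
Unit clause (NOT x41) forces x41 = false.
Suppose x22 = true.
Unit clause (NOT x12) forces x12 = false.
Unit clause (NOT x32) forces x32 = false.
Unit clause (x33) forces x33 = true.
Unit clause (NOT x42) forces x42 = false.
Unit clause (x43) forces x43 = true.
That conflicts with the unit clause (NOT x43).
Undo x22 and try x22 = false.
Unit clause (x23) forces x23 = true.
Unit clause (NOT x13) forces x13 = false.
Unit clause (NOT x33) forces x33 = false.
Unit clause (x32) forces x32 = true.
Unit clause (NOT x12) forces x12 = false.
Unit clause (NOT x42) forces x42 = false.
Unit clause (x43) forces x43 = true.
That conflicts with the unit clause (NOT x43).
Both values of x22 lead to a conflict.
Both values of x11 lead to a conflict.
No assignment satisfies every clause.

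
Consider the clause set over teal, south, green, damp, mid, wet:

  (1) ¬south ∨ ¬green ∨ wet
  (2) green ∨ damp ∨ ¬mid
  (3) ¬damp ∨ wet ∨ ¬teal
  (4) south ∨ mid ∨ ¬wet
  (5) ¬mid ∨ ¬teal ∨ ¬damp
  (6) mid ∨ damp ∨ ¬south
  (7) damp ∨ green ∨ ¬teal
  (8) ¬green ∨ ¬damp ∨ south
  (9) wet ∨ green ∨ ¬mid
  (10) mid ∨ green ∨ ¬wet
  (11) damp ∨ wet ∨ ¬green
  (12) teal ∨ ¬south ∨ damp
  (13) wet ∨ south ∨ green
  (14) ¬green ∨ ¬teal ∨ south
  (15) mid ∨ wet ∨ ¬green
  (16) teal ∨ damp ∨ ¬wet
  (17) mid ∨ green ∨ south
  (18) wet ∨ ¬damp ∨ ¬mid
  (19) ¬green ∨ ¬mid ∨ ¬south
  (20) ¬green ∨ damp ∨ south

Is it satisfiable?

Yes

Try south = False.
Try mid = True.
Try green = False.
The clause (damp) is unit, so damp = True.
The clause (¬teal) is unit, so teal = False.
The clause (wet) is unit, so wet = True.
All clauses are satisfied.
A satisfying assignment: teal=False, south=False, green=False, damp=True, mid=True, wet=True.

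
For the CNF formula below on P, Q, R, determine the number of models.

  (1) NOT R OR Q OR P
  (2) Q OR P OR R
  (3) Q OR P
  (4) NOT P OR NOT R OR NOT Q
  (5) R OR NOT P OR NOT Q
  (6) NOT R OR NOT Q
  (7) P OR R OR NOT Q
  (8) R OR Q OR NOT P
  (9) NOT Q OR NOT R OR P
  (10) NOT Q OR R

1

There are 2^3 = 8 truth assignments over (P, Q, R).
Check each against the 10 clauses (columns in the order P, Q, R):
  F F F  ✗ fails (Q OR P OR R)
  F F T  ✗ fails (NOT R OR Q OR P)
  F T F  ✗ fails (P OR R OR NOT Q)
  F T T  ✗ fails (NOT R OR NOT Q)
  T F F  ✗ fails (R OR Q OR NOT P)
  T F T  ✓ satisfies all
  T T F  ✗ fails (R OR NOT P OR NOT Q)
  T T T  ✗ fails (NOT P OR NOT R OR NOT Q)
1 of the 8 rows is a model.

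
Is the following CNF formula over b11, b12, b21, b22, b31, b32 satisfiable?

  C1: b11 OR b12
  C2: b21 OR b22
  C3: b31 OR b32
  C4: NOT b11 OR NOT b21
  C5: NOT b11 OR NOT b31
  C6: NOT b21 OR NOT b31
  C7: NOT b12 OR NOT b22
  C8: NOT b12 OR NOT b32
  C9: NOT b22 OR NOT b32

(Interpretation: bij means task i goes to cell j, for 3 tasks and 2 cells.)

Unsatisfiable

Try b11 = true.
From the singleton clause (NOT b21), b21 = false.
From the singleton clause (b22), b22 = true.
From the singleton clause (NOT b31), b31 = false.
From the singleton clause (b32), b32 = true.
But (NOT b32) is also a unit clause — contradiction.
So b11 must be the other value — set b11 = false.
From the singleton clause (b12), b12 = true.
From the singleton clause (NOT b22), b22 = false.
From the singleton clause (b21), b21 = true.
From the singleton clause (NOT b31), b31 = false.
From the singleton clause (b32), b32 = true.
But (NOT b32) is also a unit clause — contradiction.
Either choice for b11 ends in contradiction.
No assignment satisfies every clause.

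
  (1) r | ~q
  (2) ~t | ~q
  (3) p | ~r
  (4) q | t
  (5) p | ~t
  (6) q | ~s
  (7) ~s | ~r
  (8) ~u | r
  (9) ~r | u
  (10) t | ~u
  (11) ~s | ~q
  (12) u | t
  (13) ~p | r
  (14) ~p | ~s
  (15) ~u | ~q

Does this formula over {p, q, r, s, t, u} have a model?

Try r = 1.
The clause (p) is unit, so p = 1.
The clause (~s) is unit, so s = 0.
The clause (u) is unit, so u = 1.
The clause (t) is unit, so t = 1.
The clause (~q) is unit, so q = 0.
All clauses are satisfied.
A satisfying assignment: p=1, q=0, r=1, s=0, t=1, u=1.

Satisfiable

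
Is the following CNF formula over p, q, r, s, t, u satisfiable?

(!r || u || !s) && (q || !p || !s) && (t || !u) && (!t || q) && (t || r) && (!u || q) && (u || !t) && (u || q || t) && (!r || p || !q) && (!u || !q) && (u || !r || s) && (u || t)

No

Branch on t: set t = true.
(q) alone gives q = true.
(u) alone gives u = true.
But (!u) is also a unit clause — contradiction.
Backtrack on t: now try t = false.
(!u) alone gives u = false.
But (u) is also a unit clause — contradiction.
Both values of t lead to a conflict.
No assignment satisfies every clause.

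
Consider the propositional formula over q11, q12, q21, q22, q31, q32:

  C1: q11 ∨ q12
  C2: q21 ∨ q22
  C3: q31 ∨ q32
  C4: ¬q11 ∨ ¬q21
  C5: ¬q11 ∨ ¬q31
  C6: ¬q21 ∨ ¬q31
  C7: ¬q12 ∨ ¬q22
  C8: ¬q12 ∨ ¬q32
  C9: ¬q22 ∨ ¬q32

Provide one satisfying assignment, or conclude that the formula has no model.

UNSATISFIABLE

Suppose q11 = True.
From the singleton clause (¬q21), q21 = False.
From the singleton clause (q22), q22 = True.
From the singleton clause (¬q31), q31 = False.
From the singleton clause (q32), q32 = True.
That conflicts with the unit clause (¬q32).
That branch fails; take q11 = False instead.
From the singleton clause (q12), q12 = True.
From the singleton clause (¬q22), q22 = False.
From the singleton clause (q21), q21 = True.
From the singleton clause (¬q31), q31 = False.
From the singleton clause (q32), q32 = True.
That conflicts with the unit clause (¬q32).
Neither q11 = True nor q11 = False works.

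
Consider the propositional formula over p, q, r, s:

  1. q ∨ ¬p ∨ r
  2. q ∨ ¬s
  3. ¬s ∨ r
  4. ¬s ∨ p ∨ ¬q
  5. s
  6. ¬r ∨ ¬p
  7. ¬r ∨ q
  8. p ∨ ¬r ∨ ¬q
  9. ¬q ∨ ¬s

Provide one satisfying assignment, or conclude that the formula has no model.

From the singleton clause (s), s = True.
From the singleton clause (q), q = True.
Now (¬q) is unsatisfied and unit — conflict.

UNSATISFIABLE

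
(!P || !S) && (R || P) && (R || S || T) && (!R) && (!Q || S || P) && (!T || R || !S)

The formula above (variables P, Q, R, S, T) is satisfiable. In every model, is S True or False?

False

Suppose S = true.
From the singleton clause (!P), P = false.
From the singleton clause (R), R = true.
Now (!R) is unsatisfied and unit — conflict.
So every satisfying assignment has S = False.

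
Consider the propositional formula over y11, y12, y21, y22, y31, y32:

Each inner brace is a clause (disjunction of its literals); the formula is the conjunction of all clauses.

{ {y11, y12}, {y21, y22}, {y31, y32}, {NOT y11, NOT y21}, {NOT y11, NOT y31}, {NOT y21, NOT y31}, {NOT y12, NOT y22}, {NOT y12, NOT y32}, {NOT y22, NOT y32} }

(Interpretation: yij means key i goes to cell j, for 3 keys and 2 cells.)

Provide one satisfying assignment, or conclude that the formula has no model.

Branch on y11: set y11 = true.
Unit clause (NOT y21) forces y21 = false.
Unit clause (y22) forces y22 = true.
Unit clause (NOT y31) forces y31 = false.
Unit clause (y32) forces y32 = true.
That conflicts with the unit clause (NOT y32).
So y11 must be the other value — set y11 = false.
Unit clause (y12) forces y12 = true.
Unit clause (NOT y22) forces y22 = false.
Unit clause (y21) forces y21 = true.
Unit clause (NOT y31) forces y31 = false.
Unit clause (y32) forces y32 = true.
That conflicts with the unit clause (NOT y32).
Both values of y11 lead to a conflict.

UNSATISFIABLE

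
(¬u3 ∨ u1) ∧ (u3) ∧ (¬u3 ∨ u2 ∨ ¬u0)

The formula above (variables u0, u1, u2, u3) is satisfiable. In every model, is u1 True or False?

True

Suppose u1 = False.
(¬u3) alone gives u3 = False.
Now (u3) is unsatisfied and unit — conflict.
So every satisfying assignment has u1 = True.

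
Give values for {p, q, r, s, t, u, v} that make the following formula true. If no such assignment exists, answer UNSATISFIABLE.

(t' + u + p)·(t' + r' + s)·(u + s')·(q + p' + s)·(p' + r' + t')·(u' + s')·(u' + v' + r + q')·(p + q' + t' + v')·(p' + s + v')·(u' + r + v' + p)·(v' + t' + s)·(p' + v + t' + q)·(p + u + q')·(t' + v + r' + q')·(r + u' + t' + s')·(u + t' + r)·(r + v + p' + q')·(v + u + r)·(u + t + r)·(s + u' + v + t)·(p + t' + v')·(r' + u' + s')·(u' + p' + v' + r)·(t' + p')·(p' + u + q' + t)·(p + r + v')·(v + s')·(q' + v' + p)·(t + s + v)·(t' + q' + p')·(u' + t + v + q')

Try u = 1.
The clause (s') is unit, so s = 0.
Try t = 1.
The clause (r') is unit, so r = 0.
The clause (v') is unit, so v = 0.
The clause (p') is unit, so p = 0.
All clauses hold; q can take either value.

p=0, q=1, r=0, s=0, t=1, u=1, v=0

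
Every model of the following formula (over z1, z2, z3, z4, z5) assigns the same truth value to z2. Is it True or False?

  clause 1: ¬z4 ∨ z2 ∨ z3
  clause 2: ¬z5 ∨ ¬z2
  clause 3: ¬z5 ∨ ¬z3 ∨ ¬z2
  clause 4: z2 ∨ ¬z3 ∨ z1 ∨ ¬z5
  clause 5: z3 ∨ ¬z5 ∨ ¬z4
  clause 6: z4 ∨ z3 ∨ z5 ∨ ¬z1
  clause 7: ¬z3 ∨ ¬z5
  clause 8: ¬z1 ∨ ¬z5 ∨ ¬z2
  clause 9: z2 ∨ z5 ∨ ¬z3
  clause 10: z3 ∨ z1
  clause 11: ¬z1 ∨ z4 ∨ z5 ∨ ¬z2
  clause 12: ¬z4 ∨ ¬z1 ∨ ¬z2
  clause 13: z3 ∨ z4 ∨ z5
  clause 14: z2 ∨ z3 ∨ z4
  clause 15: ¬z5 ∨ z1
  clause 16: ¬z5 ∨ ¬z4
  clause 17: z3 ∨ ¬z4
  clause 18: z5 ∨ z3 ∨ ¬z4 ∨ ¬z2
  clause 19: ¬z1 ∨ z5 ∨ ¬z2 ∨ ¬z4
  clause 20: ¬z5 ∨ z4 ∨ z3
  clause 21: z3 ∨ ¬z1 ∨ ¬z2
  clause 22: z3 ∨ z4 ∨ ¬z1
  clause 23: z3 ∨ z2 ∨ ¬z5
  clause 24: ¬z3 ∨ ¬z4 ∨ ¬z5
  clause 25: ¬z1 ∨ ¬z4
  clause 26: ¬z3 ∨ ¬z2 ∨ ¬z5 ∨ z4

Suppose z2 = False.
Branch on z4: set z4 = False.
From the singleton clause (z3), z3 = True.
From the singleton clause (¬z5), z5 = False.
Now (z5) is unsatisfied and unit — conflict.
That branch fails; take z4 = True instead.
From the singleton clause (z3), z3 = True.
From the singleton clause (¬z5), z5 = False.
Now (z5) is unsatisfied and unit — conflict.
Neither z4 = True nor z4 = False works.
So every satisfying assignment has z2 = True.

True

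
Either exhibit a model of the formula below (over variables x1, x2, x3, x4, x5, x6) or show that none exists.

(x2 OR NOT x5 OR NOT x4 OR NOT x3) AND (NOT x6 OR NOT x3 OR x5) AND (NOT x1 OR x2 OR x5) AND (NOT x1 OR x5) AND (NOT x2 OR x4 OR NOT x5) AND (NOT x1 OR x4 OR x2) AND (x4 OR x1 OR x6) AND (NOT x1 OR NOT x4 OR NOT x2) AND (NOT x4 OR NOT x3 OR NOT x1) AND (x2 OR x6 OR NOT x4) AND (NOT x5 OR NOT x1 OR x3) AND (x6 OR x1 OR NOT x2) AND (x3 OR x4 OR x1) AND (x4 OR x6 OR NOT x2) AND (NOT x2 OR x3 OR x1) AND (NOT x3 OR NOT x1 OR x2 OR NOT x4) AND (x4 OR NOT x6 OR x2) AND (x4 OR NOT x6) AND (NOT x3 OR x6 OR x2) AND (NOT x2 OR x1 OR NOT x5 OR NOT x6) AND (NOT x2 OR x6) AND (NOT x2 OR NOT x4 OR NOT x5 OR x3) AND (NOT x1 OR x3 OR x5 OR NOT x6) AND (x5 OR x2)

Try x1 = false.
Try x4 = true.
Try x2 = false.
Unit clause (x6) forces x6 = true.
Unit clause (x5) forces x5 = true.
Unit clause (NOT x3) forces x3 = false.
All clauses are satisfied.

x1=false; x2=false; x3=false; x4=true; x5=true; x6=true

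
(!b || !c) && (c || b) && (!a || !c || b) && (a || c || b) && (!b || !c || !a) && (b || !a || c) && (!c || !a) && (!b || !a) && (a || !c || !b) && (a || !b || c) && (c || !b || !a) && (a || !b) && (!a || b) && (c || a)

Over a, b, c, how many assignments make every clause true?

There are 2^3 = 8 truth assignments over (a, b, c).
Check each against the 14 clauses (columns in the order a, b, c):
  F F F  ✗ fails (c || b)
  F F T  ✓ satisfies all
  F T F  ✗ fails (a || !b || c)
  F T T  ✗ fails (!b || !c)
  T F F  ✗ fails (c || b)
  T F T  ✗ fails (!a || !c || b)
  T T F  ✗ fails (!b || !a)
  T T T  ✗ fails (!b || !c)
1 of the 8 rows is a model.

1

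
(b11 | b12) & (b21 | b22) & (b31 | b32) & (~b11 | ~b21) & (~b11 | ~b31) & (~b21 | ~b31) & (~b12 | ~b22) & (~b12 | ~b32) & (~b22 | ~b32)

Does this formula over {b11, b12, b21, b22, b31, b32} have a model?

No, unsatisfiable

Try b11 = 1.
(~b21) alone gives b21 = 0.
(b22) alone gives b22 = 1.
(~b31) alone gives b31 = 0.
(b32) alone gives b32 = 1.
But (~b32) is also a unit clause — contradiction.
Undo b11 and try b11 = 0.
(b12) alone gives b12 = 1.
(~b22) alone gives b22 = 0.
(b21) alone gives b21 = 1.
(~b31) alone gives b31 = 0.
(b32) alone gives b32 = 1.
But (~b32) is also a unit clause — contradiction.
Both values of b11 lead to a conflict.
No assignment satisfies every clause.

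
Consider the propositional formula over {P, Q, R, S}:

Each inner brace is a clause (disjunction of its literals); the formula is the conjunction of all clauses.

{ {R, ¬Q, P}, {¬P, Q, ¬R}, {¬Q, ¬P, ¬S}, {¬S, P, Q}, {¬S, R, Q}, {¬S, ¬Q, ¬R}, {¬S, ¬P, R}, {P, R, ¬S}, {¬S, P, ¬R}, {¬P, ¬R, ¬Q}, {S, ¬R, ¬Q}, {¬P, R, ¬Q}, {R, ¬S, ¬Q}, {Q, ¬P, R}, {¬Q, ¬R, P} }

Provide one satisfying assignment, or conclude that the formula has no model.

Case R = True:
Case P = False:
From the singleton clause (¬S), S = False.
From the singleton clause (¬Q), Q = False.
This assignment satisfies each clause.

P ↦ False, Q ↦ False, R ↦ True, S ↦ False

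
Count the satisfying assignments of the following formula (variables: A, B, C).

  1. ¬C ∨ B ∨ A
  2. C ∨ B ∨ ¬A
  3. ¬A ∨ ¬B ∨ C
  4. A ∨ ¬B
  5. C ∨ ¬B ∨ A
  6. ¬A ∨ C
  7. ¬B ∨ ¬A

There are 2^3 = 8 truth assignments over (A, B, C).
Check each against the 7 clauses (columns in the order A, B, C):
  F F F  ✓ satisfies all
  F F T  ✗ fails (¬C ∨ B ∨ A)
  F T F  ✗ fails (A ∨ ¬B)
  F T T  ✗ fails (A ∨ ¬B)
  T F F  ✗ fails (C ∨ B ∨ ¬A)
  T F T  ✓ satisfies all
  T T F  ✗ fails (¬A ∨ ¬B ∨ C)
  T T T  ✗ fails (¬B ∨ ¬A)
2 of the 8 rows are models.

2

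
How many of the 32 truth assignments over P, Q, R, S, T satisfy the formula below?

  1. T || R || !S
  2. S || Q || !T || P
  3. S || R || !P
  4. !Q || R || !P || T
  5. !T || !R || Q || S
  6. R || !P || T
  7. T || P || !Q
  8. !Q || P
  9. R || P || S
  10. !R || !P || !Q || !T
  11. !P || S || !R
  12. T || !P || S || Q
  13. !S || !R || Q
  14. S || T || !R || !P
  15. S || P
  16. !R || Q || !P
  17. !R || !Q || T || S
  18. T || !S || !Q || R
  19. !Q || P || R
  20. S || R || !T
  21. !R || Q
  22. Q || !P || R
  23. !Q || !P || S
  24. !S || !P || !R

There are 2^5 = 32 truth assignments over (P, Q, R, S, T).
Split on P. With P = true, the clauses containing P are satisfied and !P drops from the rest; 1 of the 2^4 = 16 assignments to the other variables satisfy what remains.
With P = false, by the same count on the reduced clause set, 1 assignment works.
Total: 1 + 1 = 2.

2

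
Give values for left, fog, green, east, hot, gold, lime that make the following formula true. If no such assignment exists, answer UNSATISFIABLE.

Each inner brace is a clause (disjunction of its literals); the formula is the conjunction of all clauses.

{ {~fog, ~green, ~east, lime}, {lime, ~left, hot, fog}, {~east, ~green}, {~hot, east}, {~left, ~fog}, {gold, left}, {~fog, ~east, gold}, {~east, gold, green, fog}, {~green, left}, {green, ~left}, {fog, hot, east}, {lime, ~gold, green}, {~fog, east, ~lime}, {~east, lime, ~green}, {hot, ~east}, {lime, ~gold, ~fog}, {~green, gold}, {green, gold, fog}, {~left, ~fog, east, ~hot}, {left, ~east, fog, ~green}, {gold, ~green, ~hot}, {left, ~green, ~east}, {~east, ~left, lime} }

left=0; fog=0; green=0; east=1; hot=1; gold=1; lime=1

Suppose east = 1.
From the singleton clause (~green), green = 0.
From the singleton clause (~left), left = 0.
From the singleton clause (gold), gold = 1.
From the singleton clause (lime), lime = 1.
From the singleton clause (hot), hot = 1.
All clauses hold; fog can take either value.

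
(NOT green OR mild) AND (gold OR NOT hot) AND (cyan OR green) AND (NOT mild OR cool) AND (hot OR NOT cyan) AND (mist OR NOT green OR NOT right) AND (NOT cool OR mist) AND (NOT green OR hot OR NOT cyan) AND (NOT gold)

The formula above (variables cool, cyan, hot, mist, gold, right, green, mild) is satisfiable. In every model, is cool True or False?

True

Suppose cool = false.
(NOT mild) alone gives mild = false.
(NOT green) alone gives green = false.
(cyan) alone gives cyan = true.
(hot) alone gives hot = true.
(gold) alone gives gold = true.
Now (NOT gold) is unsatisfied and unit — conflict.
So every satisfying assignment has cool = True.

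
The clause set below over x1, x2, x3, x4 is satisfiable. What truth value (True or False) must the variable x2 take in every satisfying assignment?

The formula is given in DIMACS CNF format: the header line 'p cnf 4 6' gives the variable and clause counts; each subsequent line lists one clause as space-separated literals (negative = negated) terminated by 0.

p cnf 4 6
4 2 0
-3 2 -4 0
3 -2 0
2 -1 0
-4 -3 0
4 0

Suppose x2 = True.
From the singleton clause (x3), x3 = True.
From the singleton clause (¬x4), x4 = False.
But (x4) is also a unit clause — contradiction.
So every satisfying assignment has x2 = False.

False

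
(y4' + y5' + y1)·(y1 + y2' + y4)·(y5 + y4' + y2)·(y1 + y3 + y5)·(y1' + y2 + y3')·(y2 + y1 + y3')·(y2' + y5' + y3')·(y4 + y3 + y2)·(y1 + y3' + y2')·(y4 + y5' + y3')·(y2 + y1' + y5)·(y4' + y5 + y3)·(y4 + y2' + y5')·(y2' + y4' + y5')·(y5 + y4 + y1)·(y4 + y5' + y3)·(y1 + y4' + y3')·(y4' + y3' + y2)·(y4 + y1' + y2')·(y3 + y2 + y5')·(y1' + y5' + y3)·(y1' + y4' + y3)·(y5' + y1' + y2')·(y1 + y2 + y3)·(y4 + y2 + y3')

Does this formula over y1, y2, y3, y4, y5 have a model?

Yes

Case y4 = 1:
Case y5 = 0:
The clause (y2) is unit, so y2 = 1.
The clause (y3) is unit, so y3 = 1.
The clause (y1) is unit, so y1 = 1.
This assignment satisfies each clause.
A satisfying assignment: y1=1,  y2=1,  y3=1,  y4=1,  y5=0.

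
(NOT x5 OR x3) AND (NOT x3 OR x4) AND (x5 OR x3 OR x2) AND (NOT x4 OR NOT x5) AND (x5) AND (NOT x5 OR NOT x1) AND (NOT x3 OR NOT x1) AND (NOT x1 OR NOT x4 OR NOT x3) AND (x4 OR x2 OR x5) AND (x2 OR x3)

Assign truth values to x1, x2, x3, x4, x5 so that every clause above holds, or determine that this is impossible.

The clause (x5) is unit, so x5 = true.
The clause (x3) is unit, so x3 = true.
The clause (x4) is unit, so x4 = true.
But (NOT x4) is also a unit clause — contradiction.

UNSATISFIABLE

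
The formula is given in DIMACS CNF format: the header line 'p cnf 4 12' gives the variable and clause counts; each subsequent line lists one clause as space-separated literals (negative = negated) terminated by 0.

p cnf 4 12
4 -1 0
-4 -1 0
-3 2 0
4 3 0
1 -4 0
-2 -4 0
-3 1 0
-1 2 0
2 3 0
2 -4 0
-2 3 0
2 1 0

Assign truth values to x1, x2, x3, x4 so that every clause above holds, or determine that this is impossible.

Branch on x4: set x4 = True.
(¬x1) alone gives x1 = False.
That conflicts with the unit clause (x1).
That branch fails; take x4 = False instead.
(¬x1) alone gives x1 = False.
(x3) alone gives x3 = True.
That conflicts with the unit clause (¬x3).
Neither x4 = True nor x4 = False works.

UNSATISFIABLE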